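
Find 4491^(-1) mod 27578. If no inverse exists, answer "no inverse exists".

12349

Apply the Euclidean algorithm to 27578 and 4491:
27578 = 6×4491 + 632
4491 = 7×632 + 67
632 = 9×67 + 29
67 = 2×29 + 9
29 = 3×9 + 2
9 = 4×2 + 1
2 = 2×1 + 0
Since gcd(4491, 27578) = 1, back-substitute to write 1 as a combination:
1 = 9 − 4·2
1 = −4·29 + 13·9
1 = 13·67 − 30·29
1 = −30·632 + 283·67
1 = 283·4491 − 2011·632
1 = −2011·27578 + 12349·4491
So 4491·12349 ≡ 1 (mod 27578).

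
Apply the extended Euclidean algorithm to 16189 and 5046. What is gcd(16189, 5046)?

1

Apply Euclid's algorithm to 16189 and 5046:
16189 = 3*5046 + 1051
5046 = 4*1051 + 842
1051 = 1*842 + 209
842 = 4*209 + 6
209 = 34*6 + 5
6 = 1*5 + 1
5 = 5*1 + 0
gcd(16189, 5046) = 1.
Express as a combination:
1 = 6 − 5
1 = −209 + 35·6
1 = 35·842 − 141·209
1 = −141·1051 + 176·842
1 = 176·5046 − 845·1051
1 = −845·16189 + 2711·5046
So 1 = (-845)·16189 + (2711)·5046.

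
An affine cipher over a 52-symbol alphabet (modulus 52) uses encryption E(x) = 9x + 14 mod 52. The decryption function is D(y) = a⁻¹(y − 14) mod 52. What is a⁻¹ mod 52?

29

Extended Euclidean algorithm:
52 = 5*9 + 7
9 = 1*7 + 2
7 = 3*2 + 1
2 = 2*1 + 0
The gcd is 1. Working backward:
1 = 7 − 3·2
1 = −3·9 + 4·7
1 = 4·52 − 23·9
So 9·(-23) ≡ 1 (mod 52), and -23 ≡ 29 (mod 52).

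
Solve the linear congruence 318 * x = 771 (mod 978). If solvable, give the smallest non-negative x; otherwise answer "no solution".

gcd(318, 978):
978 = 3·318 + 24
318 = 13·24 + 6
24 = 4·6 + 0
gcd = 6, but 6 ∤ 771, so the congruence has no solution.

no solution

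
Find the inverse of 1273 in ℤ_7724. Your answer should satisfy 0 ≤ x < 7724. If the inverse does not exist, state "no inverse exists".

Run Euclid on (7724, 1273):
7724 = 6×1273 + 86
1273 = 14×86 + 69
86 = 1×69 + 17
69 = 4×17 + 1
17 = 17×1 + 0
The gcd is 1. Working backward:
1 = 69 − 4·17
1 = −4·86 + 5·69
1 = 5·1273 − 74·86
1 = −74·7724 + 449·1273
So 1273·449 ≡ 1 (mod 7724).

449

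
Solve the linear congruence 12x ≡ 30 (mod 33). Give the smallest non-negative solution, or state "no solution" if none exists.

First find gcd(12, 33):
33 = 2*12 + 9
12 = 1*9 + 3
9 = 3*3 + 0
gcd = 3 and 3 | 30, so solutions exist. Divide through by 3: 4x ≡ 10 (mod 11).
Now find 4⁻¹ mod 11:
11 = 2×4 + 3
4 = 1×3 + 1
3 = 3×1 + 0
Back-substitute:
1 = 4 − 3
1 = −11 + 3·4
So 4⁻¹ ≡ 3 (mod 11).
Then x ≡ 3·10 ≡ 8 (mod 11); the smallest non-negative solution is x = 8.

8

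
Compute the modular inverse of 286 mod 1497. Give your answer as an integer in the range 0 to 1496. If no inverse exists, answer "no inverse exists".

916

Extended Euclidean algorithm:
1497 = 5·286 + 67
286 = 4·67 + 18
67 = 3·18 + 13
18 = 1·13 + 5
13 = 2·5 + 3
5 = 1·3 + 2
3 = 1·2 + 1
2 = 2·1 + 0
Since gcd(286, 1497) = 1, back-substitute to write 1 as a combination:
1 = 3 − 2
1 = −5 + 2·3
1 = 2·13 − 5·5
1 = −5·18 + 7·13
1 = 7·67 − 26·18
1 = −26·286 + 111·67
1 = 111·1497 − 581·286
Hence 286⁻¹ ≡ -581 ≡ 916 (mod 1497).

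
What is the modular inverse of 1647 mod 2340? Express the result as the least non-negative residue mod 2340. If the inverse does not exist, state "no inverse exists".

Compute gcd(1647, 2340):
2340 = 1*1647 + 693
1647 = 2*693 + 261
693 = 2*261 + 171
261 = 1*171 + 90
171 = 1*90 + 81
90 = 1*81 + 9
81 = 9*9 + 0
The gcd is 9, not 1, hence no inverse exists.

no inverse exists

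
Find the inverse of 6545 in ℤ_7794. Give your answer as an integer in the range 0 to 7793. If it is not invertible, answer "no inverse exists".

6521

gcd(7794, 6545) by repeated division:
7794 = 1*6545 + 1249
6545 = 5*1249 + 300
1249 = 4*300 + 49
300 = 6*49 + 6
49 = 8*6 + 1
6 = 6*1 + 0
Since gcd(6545, 7794) = 1, back-substitute to write 1 as a combination:
1 = 49 − 8·6
1 = −8·300 + 49·49
1 = 49·1249 − 204·300
1 = −204·6545 + 1069·1249
1 = 1069·7794 − 1273·6545
Hence 6545⁻¹ ≡ -1273 ≡ 6521 (mod 7794).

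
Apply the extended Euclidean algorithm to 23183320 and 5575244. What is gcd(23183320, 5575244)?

Apply Euclid's algorithm to 23183320 and 5575244:
23183320 = 4×5575244 + 882344
5575244 = 6×882344 + 281180
882344 = 3×281180 + 38804
281180 = 7×38804 + 9552
38804 = 4×9552 + 596
9552 = 16×596 + 16
596 = 37×16 + 4
16 = 4×4 + 0
gcd(23183320, 5575244) = 4.
Back-substituting:
4 = 596 − 37·16
4 = −37·9552 + 593·596
4 = 593·38804 − 2409·9552
4 = −2409·281180 + 17456·38804
4 = 17456·882344 − 54777·281180
4 = −54777·5575244 + 346118·882344
4 = 346118·23183320 − 1439249·5575244
So 4 = (346118)·23183320 + (-1439249)·5575244.

4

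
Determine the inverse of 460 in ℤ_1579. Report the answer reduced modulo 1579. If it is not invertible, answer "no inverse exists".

Run Euclid on (1579, 460):
1579 = 3*460 + 199
460 = 2*199 + 62
199 = 3*62 + 13
62 = 4*13 + 10
13 = 1*10 + 3
10 = 3*3 + 1
3 = 3*1 + 0
The gcd is 1. Working backward:
1 = 10 − 3·3
1 = −3·13 + 4·10
1 = 4·62 − 19·13
1 = −19·199 + 61·62
1 = 61·460 − 141·199
1 = −141·1579 + 484·460
So 460·484 ≡ 1 (mod 1579).

484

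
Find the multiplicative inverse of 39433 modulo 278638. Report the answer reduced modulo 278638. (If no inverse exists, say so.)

163955

Run Euclid on (278638, 39433):
278638 = 7·39433 + 2607
39433 = 15·2607 + 328
2607 = 7·328 + 311
328 = 1·311 + 17
311 = 18·17 + 5
17 = 3·5 + 2
5 = 2·2 + 1
2 = 2·1 + 0
The gcd is 1. Working backward:
1 = 5 − 2·2
1 = −2·17 + 7·5
1 = 7·311 − 128·17
1 = −128·328 + 135·311
1 = 135·2607 − 1073·328
1 = −1073·39433 + 16230·2607
1 = 16230·278638 − 114683·39433
Thus 39433·(-114683) ≡ 1 (mod 278638); reducing, -114683 mod 278638 = 163955.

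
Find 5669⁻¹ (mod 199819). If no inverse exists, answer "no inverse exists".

Run Euclid on (199819, 5669):
199819 = 35·5669 + 1404
5669 = 4·1404 + 53
1404 = 26·53 + 26
53 = 2·26 + 1
26 = 26·1 + 0
Since gcd(5669, 199819) = 1, back-substitute to write 1 as a combination:
1 = 53 − 2·26
1 = −2·1404 + 53·53
1 = 53·5669 − 214·1404
1 = −214·199819 + 7543·5669
So 5669·7543 ≡ 1 (mod 199819).

7543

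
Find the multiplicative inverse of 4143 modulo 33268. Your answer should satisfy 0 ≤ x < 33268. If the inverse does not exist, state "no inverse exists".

Run Euclid on (33268, 4143):
33268 = 8·4143 + 124
4143 = 33·124 + 51
124 = 2·51 + 22
51 = 2·22 + 7
22 = 3·7 + 1
7 = 7·1 + 0
The gcd is 1. Working backward:
1 = 22 − 3·7
1 = −3·51 + 7·22
1 = 7·124 − 17·51
1 = −17·4143 + 568·124
1 = 568·33268 − 4561·4143
So 4143·(-4561) ≡ 1 (mod 33268), and -4561 ≡ 28707 (mod 33268).

28707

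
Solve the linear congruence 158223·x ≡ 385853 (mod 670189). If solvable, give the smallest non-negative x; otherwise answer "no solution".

First find gcd(158223, 670189):
670189 = 4·158223 + 37297
158223 = 4·37297 + 9035
37297 = 4·9035 + 1157
9035 = 7·1157 + 936
1157 = 1·936 + 221
936 = 4·221 + 52
221 = 4·52 + 13
52 = 4·13 + 0
gcd = 13 and 13 | 385853, so solutions exist. Divide through by 13: 12171x ≡ 29681 (mod 51553).
Now find 12171⁻¹ mod 51553:
51553 = 4×12171 + 2869
12171 = 4×2869 + 695
2869 = 4×695 + 89
695 = 7×89 + 72
89 = 1×72 + 17
72 = 4×17 + 4
17 = 4×4 + 1
4 = 4×1 + 0
Back-substitute:
1 = 17 − 4·4
1 = −4·72 + 17·17
1 = 17·89 − 21·72
1 = −21·695 + 164·89
1 = 164·2869 − 677·695
1 = −677·12171 + 2872·2869
1 = 2872·51553 − 12165·12171
So 12171·(-12165) ≡ 1 (mod 51553), i.e. 12171⁻¹ ≡ 39388.
Then x ≡ 39388·29681 ≡ 7847 (mod 51553); the smallest non-negative solution is x = 7847.

7847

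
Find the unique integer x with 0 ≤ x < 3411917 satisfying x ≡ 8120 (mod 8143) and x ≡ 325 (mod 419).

Write x = 8120 + 8143·k. Then 8143·k ≡ 325 − 8120 ≡ 166 (mod 419).
Need 8143⁻¹ mod 419. Extended Euclid on (419, 182):
419 = 2*182 + 55
182 = 3*55 + 17
55 = 3*17 + 4
17 = 4*4 + 1
4 = 4*1 + 0
Back-substitute:
1 = 17 − 4·4
1 = −4·55 + 13·17
1 = 13·182 − 43·55
1 = −43·419 + 99·182
8143⁻¹ ≡ 99 (mod 419), so k ≡ 99·166 ≡ 93 (mod 419).
x = 8120 + 8143·93 = 765419.

765419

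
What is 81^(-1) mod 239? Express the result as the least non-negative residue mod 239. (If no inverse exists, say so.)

Extended Euclidean algorithm:
239 = 2×81 + 77
81 = 1×77 + 4
77 = 19×4 + 1
4 = 4×1 + 0
Since gcd(81, 239) = 1, back-substitute to write 1 as a combination:
1 = 77 − 19·4
1 = −19·81 + 20·77
1 = 20·239 − 59·81
Thus 81·(-59) ≡ 1 (mod 239); reducing, -59 mod 239 = 180.

180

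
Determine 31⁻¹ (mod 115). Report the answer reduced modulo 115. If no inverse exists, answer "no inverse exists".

Run Euclid on (115, 31):
115 = 3*31 + 22
31 = 1*22 + 9
22 = 2*9 + 4
9 = 2*4 + 1
4 = 4*1 + 0
gcd = 1, so the inverse exists. Back-substitute:
1 = 9 − 2·4
1 = −2·22 + 5·9
1 = 5·31 − 7·22
1 = −7·115 + 26·31
So 31·26 ≡ 1 (mod 115).

26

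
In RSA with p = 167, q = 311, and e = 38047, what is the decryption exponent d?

φ(n) = (p−1)(q−1) = 166·310 = 51460.
Need d with 38047·d ≡ 1 (mod 51460). Apply the extended Euclidean algorithm:
51460 = 1·38047 + 13413
38047 = 2·13413 + 11221
13413 = 1·11221 + 2192
11221 = 5·2192 + 261
2192 = 8·261 + 104
261 = 2·104 + 53
104 = 1·53 + 51
53 = 1·51 + 2
51 = 25·2 + 1
2 = 2·1 + 0
Back-substitute:
1 = 51 − 25·2
1 = −25·53 + 26·51
1 = 26·104 − 51·53
1 = −51·261 + 128·104
1 = 128·2192 − 1075·261
1 = −1075·11221 + 5503·2192
1 = 5503·13413 − 6578·11221
1 = −6578·38047 + 18659·13413
1 = 18659·51460 − 25237·38047
So 38047·(-25237) ≡ 1 (mod 51460), hence d ≡ -25237 ≡ 26223 (mod 51460).

26223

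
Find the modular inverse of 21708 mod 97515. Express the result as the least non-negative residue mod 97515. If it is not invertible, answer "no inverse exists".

no inverse exists

Euclidean algorithm on 97515, 21708:
97515 = 4·21708 + 10683
21708 = 2·10683 + 342
10683 = 31·342 + 81
342 = 4·81 + 18
81 = 4·18 + 9
18 = 2·9 + 0
The gcd is 9, not 1, hence no inverse exists.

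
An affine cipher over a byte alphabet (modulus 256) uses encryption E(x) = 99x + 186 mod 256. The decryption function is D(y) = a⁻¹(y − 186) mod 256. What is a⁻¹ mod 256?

75

gcd(256, 99) by repeated division:
256 = 2*99 + 58
99 = 1*58 + 41
58 = 1*41 + 17
41 = 2*17 + 7
17 = 2*7 + 3
7 = 2*3 + 1
3 = 3*1 + 0
Since gcd(99, 256) = 1, back-substitute to write 1 as a combination:
1 = 7 − 2·3
1 = −2·17 + 5·7
1 = 5·41 − 12·17
1 = −12·58 + 17·41
1 = 17·99 − 29·58
1 = −29·256 + 75·99
So 99·75 ≡ 1 (mod 256).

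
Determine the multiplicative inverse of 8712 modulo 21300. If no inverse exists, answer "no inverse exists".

no inverse exists

Compute gcd(8712, 21300):
21300 = 2*8712 + 3876
8712 = 2*3876 + 960
3876 = 4*960 + 36
960 = 26*36 + 24
36 = 1*24 + 12
24 = 2*12 + 0
gcd(8712, 21300) = 12 ≠ 1, so 8712 has no multiplicative inverse modulo 21300.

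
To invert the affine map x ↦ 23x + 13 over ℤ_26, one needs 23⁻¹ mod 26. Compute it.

Run Euclid on (26, 23):
26 = 1*23 + 3
23 = 7*3 + 2
3 = 1*2 + 1
2 = 2*1 + 0
gcd = 1, so the inverse exists. Back-substitute:
1 = 3 − 2
1 = −23 + 8·3
1 = 8·26 − 9·23
Thus 23·(-9) ≡ 1 (mod 26); reducing, -9 mod 26 = 17.

17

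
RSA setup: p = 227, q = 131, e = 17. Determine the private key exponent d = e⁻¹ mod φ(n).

6913

φ(n) = (p−1)(q−1) = 226·130 = 29380.
Need d with 17·d ≡ 1 (mod 29380). Apply the extended Euclidean algorithm:
29380 = 1728·17 + 4
17 = 4·4 + 1
4 = 4·1 + 0
Back-substitute:
1 = 17 − 4·4
1 = −4·29380 + 6913·17
So 17·6913 ≡ 1 (mod 29380), hence d = 6913.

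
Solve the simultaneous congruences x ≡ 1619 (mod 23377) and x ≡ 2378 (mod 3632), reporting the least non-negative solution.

Write x = 1619 + 23377·k. Then 23377·k ≡ 2378 − 1619 ≡ 759 (mod 3632).
Need 23377⁻¹ mod 3632. Extended Euclid on (3632, 1585):
3632 = 2×1585 + 462
1585 = 3×462 + 199
462 = 2×199 + 64
199 = 3×64 + 7
64 = 9×7 + 1
7 = 7×1 + 0
Back-substitute:
1 = 64 − 9·7
1 = −9·199 + 28·64
1 = 28·462 − 65·199
1 = −65·1585 + 223·462
1 = 223·3632 − 511·1585
23377⁻¹ ≡ 3121 (mod 3632), so k ≡ 3121·759 ≡ 775 (mod 3632).
x = 1619 + 23377·775 = 18118794.

18118794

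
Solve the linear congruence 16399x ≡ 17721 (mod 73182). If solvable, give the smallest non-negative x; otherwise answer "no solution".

First find gcd(16399, 73182):
73182 = 4×16399 + 7586
16399 = 2×7586 + 1227
7586 = 6×1227 + 224
1227 = 5×224 + 107
224 = 2×107 + 10
107 = 10×10 + 7
10 = 1×7 + 3
7 = 2×3 + 1
3 = 3×1 + 0
gcd = 1, so a unique solution mod 73182 exists.
Back-substitute for the Bézout coefficients:
1 = 7 − 2·3
1 = −2·10 + 3·7
1 = 3·107 − 32·10
1 = −32·224 + 67·107
1 = 67·1227 − 367·224
1 = −367·7586 + 2269·1227
1 = 2269·16399 − 4905·7586
1 = −4905·73182 + 21889·16399
So 16399·(21889) ≡ 1 (mod 73182), giving 16399⁻¹ ≡ 21889.
x ≡ 16399⁻¹·17721 ≡ 21889·17721 ≡ 30369 (mod 73182).

30369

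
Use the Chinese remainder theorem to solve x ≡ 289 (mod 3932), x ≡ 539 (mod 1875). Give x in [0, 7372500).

Write x = 289 + 3932·k. Then 3932·k ≡ 539 − 289 ≡ 250 (mod 1875).
Need 3932⁻¹ mod 1875. Extended Euclid on (1875, 182):
1875 = 10·182 + 55
182 = 3·55 + 17
55 = 3·17 + 4
17 = 4·4 + 1
4 = 4·1 + 0
Back-substitute:
1 = 17 − 4·4
1 = −4·55 + 13·17
1 = 13·182 − 43·55
1 = −43·1875 + 443·182
3932⁻¹ ≡ 443 (mod 1875), so k ≡ 443·250 ≡ 125 (mod 1875).
x = 289 + 3932·125 = 491789.

491789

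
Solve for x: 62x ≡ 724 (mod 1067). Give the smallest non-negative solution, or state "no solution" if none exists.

First find gcd(62, 1067):
1067 = 17×62 + 13
62 = 4×13 + 10
13 = 1×10 + 3
10 = 3×3 + 1
3 = 3×1 + 0
gcd = 1, so a unique solution mod 1067 exists.
Back-substitute for the Bézout coefficients:
1 = 10 − 3·3
1 = −3·13 + 4·10
1 = 4·62 − 19·13
1 = −19·1067 + 327·62
So 62·(327) ≡ 1 (mod 1067), giving 62⁻¹ ≡ 327.
x ≡ 62⁻¹·724 ≡ 327·724 ≡ 941 (mod 1067).

941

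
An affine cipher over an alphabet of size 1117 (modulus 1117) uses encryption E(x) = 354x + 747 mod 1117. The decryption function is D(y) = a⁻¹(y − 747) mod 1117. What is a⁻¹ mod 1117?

Extended Euclidean algorithm:
1117 = 3×354 + 55
354 = 6×55 + 24
55 = 2×24 + 7
24 = 3×7 + 3
7 = 2×3 + 1
3 = 3×1 + 0
The gcd is 1. Working backward:
1 = 7 − 2·3
1 = −2·24 + 7·7
1 = 7·55 − 16·24
1 = −16·354 + 103·55
1 = 103·1117 − 325·354
Hence 354⁻¹ ≡ -325 ≡ 792 (mod 1117).

792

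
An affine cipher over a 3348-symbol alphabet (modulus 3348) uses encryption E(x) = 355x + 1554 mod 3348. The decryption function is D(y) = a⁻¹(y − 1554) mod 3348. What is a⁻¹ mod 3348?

Apply the Euclidean algorithm to 3348 and 355:
3348 = 9*355 + 153
355 = 2*153 + 49
153 = 3*49 + 6
49 = 8*6 + 1
6 = 6*1 + 0
Since gcd(355, 3348) = 1, back-substitute to write 1 as a combination:
1 = 49 − 8·6
1 = −8·153 + 25·49
1 = 25·355 − 58·153
1 = −58·3348 + 547·355
So 355·547 ≡ 1 (mod 3348).

547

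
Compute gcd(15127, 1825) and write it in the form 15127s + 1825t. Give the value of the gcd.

Euclidean algorithm:
15127 = 8*1825 + 527
1825 = 3*527 + 244
527 = 2*244 + 39
244 = 6*39 + 10
39 = 3*10 + 9
10 = 1*9 + 1
9 = 9*1 + 0
gcd(15127, 1825) = 1.
Back-substituting:
1 = 10 − 9
1 = −39 + 4·10
1 = 4·244 − 25·39
1 = −25·527 + 54·244
1 = 54·1825 − 187·527
1 = −187·15127 + 1550·1825
So 1 = (-187)·15127 + (1550)·1825.

1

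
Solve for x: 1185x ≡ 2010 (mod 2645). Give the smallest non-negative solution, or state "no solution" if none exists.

524

First find gcd(1185, 2645):
2645 = 2·1185 + 275
1185 = 4·275 + 85
275 = 3·85 + 20
85 = 4·20 + 5
20 = 4·5 + 0
gcd = 5 and 5 | 2010, so solutions exist. Divide through by 5: 237x ≡ 402 (mod 529).
Now find 237⁻¹ mod 529:
529 = 2×237 + 55
237 = 4×55 + 17
55 = 3×17 + 4
17 = 4×4 + 1
4 = 4×1 + 0
Back-substitute:
1 = 17 − 4·4
1 = −4·55 + 13·17
1 = 13·237 − 56·55
1 = −56·529 + 125·237
So 237⁻¹ ≡ 125 (mod 529).
Then x ≡ 125·402 ≡ 524 (mod 529); the smallest non-negative solution is x = 524.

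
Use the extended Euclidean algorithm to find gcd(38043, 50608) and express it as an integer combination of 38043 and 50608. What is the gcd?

1

Apply Euclid's algorithm to 50608 and 38043:
50608 = 1*38043 + 12565
38043 = 3*12565 + 348
12565 = 36*348 + 37
348 = 9*37 + 15
37 = 2*15 + 7
15 = 2*7 + 1
7 = 7*1 + 0
gcd(38043, 50608) = 1.
Express as a combination:
1 = 15 − 2·7
1 = −2·37 + 5·15
1 = 5·348 − 47·37
1 = −47·12565 + 1697·348
1 = 1697·38043 − 5138·12565
1 = −5138·50608 + 6835·38043
So 1 = (-5138)·50608 + (6835)·38043.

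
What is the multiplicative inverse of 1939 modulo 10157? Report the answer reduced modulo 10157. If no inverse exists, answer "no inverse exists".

Euclidean algorithm on 10157, 1939:
10157 = 5*1939 + 462
1939 = 4*462 + 91
462 = 5*91 + 7
91 = 13*7 + 0
gcd(1939, 10157) = 7 ≠ 1, so 1939 has no multiplicative inverse modulo 10157.

no inverse exists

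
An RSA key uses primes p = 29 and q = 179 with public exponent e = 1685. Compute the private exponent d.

1053

φ(n) = (p−1)(q−1) = 28·178 = 4984.
Need d with 1685·d ≡ 1 (mod 4984). Apply the extended Euclidean algorithm:
4984 = 2×1685 + 1614
1685 = 1×1614 + 71
1614 = 22×71 + 52
71 = 1×52 + 19
52 = 2×19 + 14
19 = 1×14 + 5
14 = 2×5 + 4
5 = 1×4 + 1
4 = 4×1 + 0
Back-substitute:
1 = 5 − 4
1 = −14 + 3·5
1 = 3·19 − 4·14
1 = −4·52 + 11·19
1 = 11·71 − 15·52
1 = −15·1614 + 341·71
1 = 341·1685 − 356·1614
1 = −356·4984 + 1053·1685
So 1685·1053 ≡ 1 (mod 4984), hence d = 1053.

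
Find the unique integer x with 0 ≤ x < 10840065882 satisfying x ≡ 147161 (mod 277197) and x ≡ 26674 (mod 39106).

4153944206

Write x = 147161 + 277197·k. Then 277197·k ≡ 26674 − 147161 ≡ 35937 (mod 39106).
Need 277197⁻¹ mod 39106. Extended Euclid on (39106, 3455):
39106 = 11×3455 + 1101
3455 = 3×1101 + 152
1101 = 7×152 + 37
152 = 4×37 + 4
37 = 9×4 + 1
4 = 4×1 + 0
Back-substitute:
1 = 37 − 9·4
1 = −9·152 + 37·37
1 = 37·1101 − 268·152
1 = −268·3455 + 841·1101
1 = 841·39106 − 9519·3455
277197⁻¹ ≡ 29587 (mod 39106), so k ≡ 29587·35937 ≡ 14985 (mod 39106).
x = 147161 + 277197·14985 = 4153944206.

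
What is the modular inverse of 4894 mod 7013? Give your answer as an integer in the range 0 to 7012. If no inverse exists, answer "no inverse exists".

2833

gcd(7013, 4894) by repeated division:
7013 = 1*4894 + 2119
4894 = 2*2119 + 656
2119 = 3*656 + 151
656 = 4*151 + 52
151 = 2*52 + 47
52 = 1*47 + 5
47 = 9*5 + 2
5 = 2*2 + 1
2 = 2*1 + 0
The gcd is 1. Working backward:
1 = 5 − 2·2
1 = −2·47 + 19·5
1 = 19·52 − 21·47
1 = −21·151 + 61·52
1 = 61·656 − 265·151
1 = −265·2119 + 856·656
1 = 856·4894 − 1977·2119
1 = −1977·7013 + 2833·4894
So 4894·2833 ≡ 1 (mod 7013).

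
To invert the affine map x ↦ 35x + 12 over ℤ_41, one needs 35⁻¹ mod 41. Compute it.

Run Euclid on (41, 35):
41 = 1·35 + 6
35 = 5·6 + 5
6 = 1·5 + 1
5 = 5·1 + 0
Since gcd(35, 41) = 1, back-substitute to write 1 as a combination:
1 = 6 − 5
1 = −35 + 6·6
1 = 6·41 − 7·35
So 35·(-7) ≡ 1 (mod 41), and -7 ≡ 34 (mod 41).

34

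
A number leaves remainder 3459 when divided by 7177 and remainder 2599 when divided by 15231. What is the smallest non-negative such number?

Write x = 3459 + 7177·k. Then 7177·k ≡ 2599 − 3459 ≡ 14371 (mod 15231).
Need 7177⁻¹ mod 15231. Extended Euclid on (15231, 7177):
15231 = 2*7177 + 877
7177 = 8*877 + 161
877 = 5*161 + 72
161 = 2*72 + 17
72 = 4*17 + 4
17 = 4*4 + 1
4 = 4*1 + 0
Back-substitute:
1 = 17 − 4·4
1 = −4·72 + 17·17
1 = 17·161 − 38·72
1 = −38·877 + 207·161
1 = 207·7177 − 1694·877
1 = −1694·15231 + 3595·7177
7177⁻¹ ≡ 3595 (mod 15231), so k ≡ 3595·14371 ≡ 193 (mod 15231).
x = 3459 + 7177·193 = 1388620.

1388620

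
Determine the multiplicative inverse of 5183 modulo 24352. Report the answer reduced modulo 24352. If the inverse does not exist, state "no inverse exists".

Extended Euclidean algorithm:
24352 = 4×5183 + 3620
5183 = 1×3620 + 1563
3620 = 2×1563 + 494
1563 = 3×494 + 81
494 = 6×81 + 8
81 = 10×8 + 1
8 = 8×1 + 0
The gcd is 1. Working backward:
1 = 81 − 10·8
1 = −10·494 + 61·81
1 = 61·1563 − 193·494
1 = −193·3620 + 447·1563
1 = 447·5183 − 640·3620
1 = −640·24352 + 3007·5183
So 5183·3007 ≡ 1 (mod 24352).

3007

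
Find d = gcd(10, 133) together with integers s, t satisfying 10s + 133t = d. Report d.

Euclidean algorithm:
133 = 13×10 + 3
10 = 3×3 + 1
3 = 3×1 + 0
gcd(10, 133) = 1.
Express as a combination:
1 = 10 − 3·3
1 = −3·133 + 40·10
So 1 = (-3)·133 + (40)·10.

1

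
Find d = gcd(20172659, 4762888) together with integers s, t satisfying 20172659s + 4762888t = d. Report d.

13

Euclidean algorithm:
20172659 = 4·4762888 + 1121107
4762888 = 4·1121107 + 278460
1121107 = 4·278460 + 7267
278460 = 38·7267 + 2314
7267 = 3·2314 + 325
2314 = 7·325 + 39
325 = 8·39 + 13
39 = 3·13 + 0
gcd(20172659, 4762888) = 13.
Back-substituting:
13 = 325 − 8·39
13 = −8·2314 + 57·325
13 = 57·7267 − 179·2314
13 = −179·278460 + 6859·7267
13 = 6859·1121107 − 27615·278460
13 = −27615·4762888 + 117319·1121107
13 = 117319·20172659 − 496891·4762888
So 13 = (117319)·20172659 + (-496891)·4762888.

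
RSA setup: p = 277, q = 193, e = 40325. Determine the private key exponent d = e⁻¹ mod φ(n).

φ(n) = (p−1)(q−1) = 276·192 = 52992.
Need d with 40325·d ≡ 1 (mod 52992). Apply the extended Euclidean algorithm:
52992 = 1×40325 + 12667
40325 = 3×12667 + 2324
12667 = 5×2324 + 1047
2324 = 2×1047 + 230
1047 = 4×230 + 127
230 = 1×127 + 103
127 = 1×103 + 24
103 = 4×24 + 7
24 = 3×7 + 3
7 = 2×3 + 1
3 = 3×1 + 0
Back-substitute:
1 = 7 − 2·3
1 = −2·24 + 7·7
1 = 7·103 − 30·24
1 = −30·127 + 37·103
1 = 37·230 − 67·127
1 = −67·1047 + 305·230
1 = 305·2324 − 677·1047
1 = −677·12667 + 3690·2324
1 = 3690·40325 − 11747·12667
1 = −11747·52992 + 15437·40325
So 40325·15437 ≡ 1 (mod 52992), hence d = 15437.

15437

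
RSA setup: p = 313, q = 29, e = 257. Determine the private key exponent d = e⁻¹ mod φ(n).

4385

φ(n) = (p−1)(q−1) = 312·28 = 8736.
Need d with 257·d ≡ 1 (mod 8736). Apply the extended Euclidean algorithm:
8736 = 33×257 + 255
257 = 1×255 + 2
255 = 127×2 + 1
2 = 2×1 + 0
Back-substitute:
1 = 255 − 127·2
1 = −127·257 + 128·255
1 = 128·8736 − 4351·257
So 257·(-4351) ≡ 1 (mod 8736), hence d ≡ -4351 ≡ 4385 (mod 8736).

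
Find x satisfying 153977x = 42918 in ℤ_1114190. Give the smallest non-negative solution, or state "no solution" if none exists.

115944

First find gcd(153977, 1114190):
1114190 = 7·153977 + 36351
153977 = 4·36351 + 8573
36351 = 4·8573 + 2059
8573 = 4·2059 + 337
2059 = 6·337 + 37
337 = 9·37 + 4
37 = 9·4 + 1
4 = 4·1 + 0
gcd = 1, so a unique solution mod 1114190 exists.
Back-substitute for the Bézout coefficients:
1 = 37 − 9·4
1 = −9·337 + 82·37
1 = 82·2059 − 501·337
1 = −501·8573 + 2086·2059
1 = 2086·36351 − 8845·8573
1 = −8845·153977 + 37466·36351
1 = 37466·1114190 − 271107·153977
So 153977·(-271107) ≡ 1 (mod 1114190), giving 153977⁻¹ ≡ 843083.
x ≡ 153977⁻¹·42918 ≡ 843083·42918 ≡ 115944 (mod 1114190).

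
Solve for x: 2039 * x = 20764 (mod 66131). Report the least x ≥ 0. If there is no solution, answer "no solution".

First find gcd(2039, 66131):
66131 = 32·2039 + 883
2039 = 2·883 + 273
883 = 3·273 + 64
273 = 4·64 + 17
64 = 3·17 + 13
17 = 1·13 + 4
13 = 3·4 + 1
4 = 4·1 + 0
gcd = 1, so a unique solution mod 66131 exists.
Back-substitute for the Bézout coefficients:
1 = 13 − 3·4
1 = −3·17 + 4·13
1 = 4·64 − 15·17
1 = −15·273 + 64·64
1 = 64·883 − 207·273
1 = −207·2039 + 478·883
1 = 478·66131 − 15503·2039
So 2039·(-15503) ≡ 1 (mod 66131), giving 2039⁻¹ ≡ 50628.
x ≡ 2039⁻¹·20764 ≡ 50628·20764 ≡ 21416 (mod 66131).

21416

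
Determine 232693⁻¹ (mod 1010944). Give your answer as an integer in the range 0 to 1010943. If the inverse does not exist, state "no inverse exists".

gcd(1010944, 232693) by repeated division:
1010944 = 4×232693 + 80172
232693 = 2×80172 + 72349
80172 = 1×72349 + 7823
72349 = 9×7823 + 1942
7823 = 4×1942 + 55
1942 = 35×55 + 17
55 = 3×17 + 4
17 = 4×4 + 1
4 = 4×1 + 0
The gcd is 1. Working backward:
1 = 17 − 4·4
1 = −4·55 + 13·17
1 = 13·1942 − 459·55
1 = −459·7823 + 1849·1942
1 = 1849·72349 − 17100·7823
1 = −17100·80172 + 18949·72349
1 = 18949·232693 − 54998·80172
1 = −54998·1010944 + 238941·232693
So 232693·238941 ≡ 1 (mod 1010944).

238941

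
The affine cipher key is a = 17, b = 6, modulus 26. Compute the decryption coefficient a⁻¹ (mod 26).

23

gcd(26, 17) by repeated division:
26 = 1*17 + 9
17 = 1*9 + 8
9 = 1*8 + 1
8 = 8*1 + 0
gcd = 1, so the inverse exists. Back-substitute:
1 = 9 − 8
1 = −17 + 2·9
1 = 2·26 − 3·17
Hence 17⁻¹ ≡ -3 ≡ 23 (mod 26).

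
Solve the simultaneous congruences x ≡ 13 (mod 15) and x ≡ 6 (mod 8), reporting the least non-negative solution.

Write x = 13 + 15·k. Then 15·k ≡ 6 − 13 ≡ 1 (mod 8).
Need 15⁻¹ mod 8. Extended Euclid on (8, 7):
8 = 1×7 + 1
7 = 7×1 + 0
Back-substitute:
1 = 8 − 7
15⁻¹ ≡ 7 (mod 8), so k ≡ 7·1 ≡ 7 (mod 8).
x = 13 + 15·7 = 118.

118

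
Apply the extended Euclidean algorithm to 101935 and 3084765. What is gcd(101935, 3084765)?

5

Euclidean algorithm:
3084765 = 30*101935 + 26715
101935 = 3*26715 + 21790
26715 = 1*21790 + 4925
21790 = 4*4925 + 2090
4925 = 2*2090 + 745
2090 = 2*745 + 600
745 = 1*600 + 145
600 = 4*145 + 20
145 = 7*20 + 5
20 = 4*5 + 0
gcd(101935, 3084765) = 5.
Back-substituting:
5 = 145 − 7·20
5 = −7·600 + 29·145
5 = 29·745 − 36·600
5 = −36·2090 + 101·745
5 = 101·4925 − 238·2090
5 = −238·21790 + 1053·4925
5 = 1053·26715 − 1291·21790
5 = −1291·101935 + 4926·26715
5 = 4926·3084765 − 149071·101935
So 5 = (4926)·3084765 + (-149071)·101935.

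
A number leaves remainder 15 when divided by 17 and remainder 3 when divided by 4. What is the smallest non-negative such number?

Write x = 15 + 17·k. Then 17·k ≡ 3 − 15 ≡ 0 (mod 4).
Need 17⁻¹ mod 4. Extended Euclid on (4, 1):
4 = 4*1 + 0
17⁻¹ ≡ 1 (mod 4), so k ≡ 1·0 ≡ 0 (mod 4).
x = 15 + 17·0 = 15.

15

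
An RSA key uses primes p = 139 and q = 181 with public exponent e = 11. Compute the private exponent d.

φ(n) = (p−1)(q−1) = 138·180 = 24840.
Need d with 11·d ≡ 1 (mod 24840). Apply the extended Euclidean algorithm:
24840 = 2258*11 + 2
11 = 5*2 + 1
2 = 2*1 + 0
Back-substitute:
1 = 11 − 5·2
1 = −5·24840 + 11291·11
So 11·11291 ≡ 1 (mod 24840), hence d = 11291.

11291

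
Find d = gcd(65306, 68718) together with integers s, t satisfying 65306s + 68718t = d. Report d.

Apply Euclid's algorithm to 68718 and 65306:
68718 = 1·65306 + 3412
65306 = 19·3412 + 478
3412 = 7·478 + 66
478 = 7·66 + 16
66 = 4·16 + 2
16 = 8·2 + 0
gcd(65306, 68718) = 2.
Working backward:
2 = 66 − 4·16
2 = −4·478 + 29·66
2 = 29·3412 − 207·478
2 = −207·65306 + 3962·3412
2 = 3962·68718 − 4169·65306
So 2 = (3962)·68718 + (-4169)·65306.

2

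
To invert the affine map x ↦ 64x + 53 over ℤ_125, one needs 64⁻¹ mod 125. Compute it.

Apply the Euclidean algorithm to 125 and 64:
125 = 1×64 + 61
64 = 1×61 + 3
61 = 20×3 + 1
3 = 3×1 + 0
gcd = 1, so the inverse exists. Back-substitute:
1 = 61 − 20·3
1 = −20·64 + 21·61
1 = 21·125 − 41·64
Hence 64⁻¹ ≡ -41 ≡ 84 (mod 125).

84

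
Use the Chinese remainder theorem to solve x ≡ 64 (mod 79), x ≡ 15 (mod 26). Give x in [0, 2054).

Write x = 64 + 79·k. Then 79·k ≡ 15 − 64 ≡ 3 (mod 26).
Need 79⁻¹ mod 26. Extended Euclid on (26, 1):
26 = 26·1 + 0
79⁻¹ ≡ 1 (mod 26), so k ≡ 1·3 ≡ 3 (mod 26).
x = 64 + 79·3 = 301.

301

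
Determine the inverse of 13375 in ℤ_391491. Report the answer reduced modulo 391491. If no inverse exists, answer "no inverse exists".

gcd(391491, 13375) by repeated division:
391491 = 29*13375 + 3616
13375 = 3*3616 + 2527
3616 = 1*2527 + 1089
2527 = 2*1089 + 349
1089 = 3*349 + 42
349 = 8*42 + 13
42 = 3*13 + 3
13 = 4*3 + 1
3 = 3*1 + 0
The gcd is 1. Working backward:
1 = 13 − 4·3
1 = −4·42 + 13·13
1 = 13·349 − 108·42
1 = −108·1089 + 337·349
1 = 337·2527 − 782·1089
1 = −782·3616 + 1119·2527
1 = 1119·13375 − 4139·3616
1 = −4139·391491 + 121150·13375
So 13375·121150 ≡ 1 (mod 391491).

121150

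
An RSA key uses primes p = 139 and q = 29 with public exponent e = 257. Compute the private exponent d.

φ(n) = (p−1)(q−1) = 138·28 = 3864.
Need d with 257·d ≡ 1 (mod 3864). Apply the extended Euclidean algorithm:
3864 = 15*257 + 9
257 = 28*9 + 5
9 = 1*5 + 4
5 = 1*4 + 1
4 = 4*1 + 0
Back-substitute:
1 = 5 − 4
1 = −9 + 2·5
1 = 2·257 − 57·9
1 = −57·3864 + 857·257
So 257·857 ≡ 1 (mod 3864), hence d = 857.

857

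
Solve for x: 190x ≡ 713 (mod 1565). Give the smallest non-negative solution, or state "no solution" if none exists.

gcd(190, 1565):
1565 = 8×190 + 45
190 = 4×45 + 10
45 = 4×10 + 5
10 = 2×5 + 0
gcd = 5, but 5 ∤ 713, so the congruence has no solution.

no solution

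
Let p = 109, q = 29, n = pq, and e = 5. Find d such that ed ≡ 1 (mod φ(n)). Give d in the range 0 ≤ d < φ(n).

φ(n) = (p−1)(q−1) = 108·28 = 3024.
Need d with 5·d ≡ 1 (mod 3024). Apply the extended Euclidean algorithm:
3024 = 604*5 + 4
5 = 1*4 + 1
4 = 4*1 + 0
Back-substitute:
1 = 5 − 4
1 = −3024 + 605·5
So 5·605 ≡ 1 (mod 3024), hence d = 605.

605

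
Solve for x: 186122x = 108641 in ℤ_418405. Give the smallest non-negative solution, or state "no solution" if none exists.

First find gcd(186122, 418405):
418405 = 2*186122 + 46161
186122 = 4*46161 + 1478
46161 = 31*1478 + 343
1478 = 4*343 + 106
343 = 3*106 + 25
106 = 4*25 + 6
25 = 4*6 + 1
6 = 6*1 + 0
gcd = 1, so a unique solution mod 418405 exists.
Back-substitute for the Bézout coefficients:
1 = 25 − 4·6
1 = −4·106 + 17·25
1 = 17·343 − 55·106
1 = −55·1478 + 237·343
1 = 237·46161 − 7402·1478
1 = −7402·186122 + 29845·46161
1 = 29845·418405 − 67092·186122
So 186122·(-67092) ≡ 1 (mod 418405), giving 186122⁻¹ ≡ 351313.
x ≡ 186122⁻¹·108641 ≡ 351313·108641 ≡ 91533 (mod 418405).

91533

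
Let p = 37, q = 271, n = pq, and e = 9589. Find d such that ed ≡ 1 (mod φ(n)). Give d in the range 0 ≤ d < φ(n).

9349

φ(n) = (p−1)(q−1) = 36·270 = 9720.
Need d with 9589·d ≡ 1 (mod 9720). Apply the extended Euclidean algorithm:
9720 = 1*9589 + 131
9589 = 73*131 + 26
131 = 5*26 + 1
26 = 26*1 + 0
Back-substitute:
1 = 131 − 5·26
1 = −5·9589 + 366·131
1 = 366·9720 − 371·9589
So 9589·(-371) ≡ 1 (mod 9720), hence d ≡ -371 ≡ 9349 (mod 9720).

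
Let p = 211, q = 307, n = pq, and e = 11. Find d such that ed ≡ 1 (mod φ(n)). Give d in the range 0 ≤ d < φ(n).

35051

φ(n) = (p−1)(q−1) = 210·306 = 64260.
Need d with 11·d ≡ 1 (mod 64260). Apply the extended Euclidean algorithm:
64260 = 5841·11 + 9
11 = 1·9 + 2
9 = 4·2 + 1
2 = 2·1 + 0
Back-substitute:
1 = 9 − 4·2
1 = −4·11 + 5·9
1 = 5·64260 − 29209·11
So 11·(-29209) ≡ 1 (mod 64260), hence d ≡ -29209 ≡ 35051 (mod 64260).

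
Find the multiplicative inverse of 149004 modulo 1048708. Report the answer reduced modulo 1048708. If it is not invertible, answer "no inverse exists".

Euclidean algorithm on 1048708, 149004:
1048708 = 7·149004 + 5680
149004 = 26·5680 + 1324
5680 = 4·1324 + 384
1324 = 3·384 + 172
384 = 2·172 + 40
172 = 4·40 + 12
40 = 3·12 + 4
12 = 3·4 + 0
Since gcd = 4 > 1, 149004 is not a unit mod 1048708.

no inverse exists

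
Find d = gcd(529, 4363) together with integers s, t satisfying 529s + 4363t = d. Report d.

1

Repeated division:
4363 = 8×529 + 131
529 = 4×131 + 5
131 = 26×5 + 1
5 = 5×1 + 0
gcd(529, 4363) = 1.
Working backward:
1 = 131 − 26·5
1 = −26·529 + 105·131
1 = 105·4363 − 866·529
So 1 = (105)·4363 + (-866)·529.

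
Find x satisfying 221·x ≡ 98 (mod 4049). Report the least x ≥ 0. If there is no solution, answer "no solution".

1686

First find gcd(221, 4049):
4049 = 18*221 + 71
221 = 3*71 + 8
71 = 8*8 + 7
8 = 1*7 + 1
7 = 7*1 + 0
gcd = 1, so a unique solution mod 4049 exists.
Back-substitute for the Bézout coefficients:
1 = 8 − 7
1 = −71 + 9·8
1 = 9·221 − 28·71
1 = −28·4049 + 513·221
So 221·(513) ≡ 1 (mod 4049), giving 221⁻¹ ≡ 513.
x ≡ 221⁻¹·98 ≡ 513·98 ≡ 1686 (mod 4049).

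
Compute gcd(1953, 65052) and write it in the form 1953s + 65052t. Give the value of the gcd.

9

Repeated division:
65052 = 33*1953 + 603
1953 = 3*603 + 144
603 = 4*144 + 27
144 = 5*27 + 9
27 = 3*9 + 0
gcd(1953, 65052) = 9.
Back-substituting:
9 = 144 − 5·27
9 = −5·603 + 21·144
9 = 21·1953 − 68·603
9 = −68·65052 + 2265·1953
So 9 = (-68)·65052 + (2265)·1953.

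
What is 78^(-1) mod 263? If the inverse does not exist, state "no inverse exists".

Run Euclid on (263, 78):
263 = 3×78 + 29
78 = 2×29 + 20
29 = 1×20 + 9
20 = 2×9 + 2
9 = 4×2 + 1
2 = 2×1 + 0
gcd = 1, so the inverse exists. Back-substitute:
1 = 9 − 4·2
1 = −4·20 + 9·9
1 = 9·29 − 13·20
1 = −13·78 + 35·29
1 = 35·263 − 118·78
So 78·(-118) ≡ 1 (mod 263), and -118 ≡ 145 (mod 263).

145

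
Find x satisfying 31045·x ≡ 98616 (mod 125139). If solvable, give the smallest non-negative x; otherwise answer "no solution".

First find gcd(31045, 125139):
125139 = 4*31045 + 959
31045 = 32*959 + 357
959 = 2*357 + 245
357 = 1*245 + 112
245 = 2*112 + 21
112 = 5*21 + 7
21 = 3*7 + 0
gcd = 7 and 7 | 98616, so solutions exist. Divide through by 7: 4435x ≡ 14088 (mod 17877).
Now find 4435⁻¹ mod 17877:
17877 = 4*4435 + 137
4435 = 32*137 + 51
137 = 2*51 + 35
51 = 1*35 + 16
35 = 2*16 + 3
16 = 5*3 + 1
3 = 3*1 + 0
Back-substitute:
1 = 16 − 5·3
1 = −5·35 + 11·16
1 = 11·51 − 16·35
1 = −16·137 + 43·51
1 = 43·4435 − 1392·137
1 = −1392·17877 + 5611·4435
So 4435⁻¹ ≡ 5611 (mod 17877).
Then x ≡ 5611·14088 ≡ 13551 (mod 17877); the smallest non-negative solution is x = 13551.

13551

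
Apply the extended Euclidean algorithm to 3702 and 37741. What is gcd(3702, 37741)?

Euclidean algorithm:
37741 = 10·3702 + 721
3702 = 5·721 + 97
721 = 7·97 + 42
97 = 2·42 + 13
42 = 3·13 + 3
13 = 4·3 + 1
3 = 3·1 + 0
gcd(3702, 37741) = 1.
Express as a combination:
1 = 13 − 4·3
1 = −4·42 + 13·13
1 = 13·97 − 30·42
1 = −30·721 + 223·97
1 = 223·3702 − 1145·721
1 = −1145·37741 + 11673·3702
So 1 = (-1145)·37741 + (11673)·3702.

1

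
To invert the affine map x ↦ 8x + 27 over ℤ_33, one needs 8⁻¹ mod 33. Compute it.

29

gcd(33, 8) by repeated division:
33 = 4·8 + 1
8 = 8·1 + 0
gcd = 1, so the inverse exists. Back-substitute:
1 = 33 − 4·8
Thus 8·(-4) ≡ 1 (mod 33); reducing, -4 mod 33 = 29.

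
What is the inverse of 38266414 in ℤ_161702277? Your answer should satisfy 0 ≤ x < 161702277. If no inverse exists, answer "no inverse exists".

155949958

gcd(161702277, 38266414) by repeated division:
161702277 = 4×38266414 + 8636621
38266414 = 4×8636621 + 3719930
8636621 = 2×3719930 + 1196761
3719930 = 3×1196761 + 129647
1196761 = 9×129647 + 29938
129647 = 4×29938 + 9895
29938 = 3×9895 + 253
9895 = 39×253 + 28
253 = 9×28 + 1
28 = 28×1 + 0
Since gcd(38266414, 161702277) = 1, back-substitute to write 1 as a combination:
1 = 253 − 9·28
1 = −9·9895 + 352·253
1 = 352·29938 − 1065·9895
1 = −1065·129647 + 4612·29938
1 = 4612·1196761 − 42573·129647
1 = −42573·3719930 + 132331·1196761
1 = 132331·8636621 − 307235·3719930
1 = −307235·38266414 + 1361271·8636621
1 = 1361271·161702277 − 5752319·38266414
So 38266414·(-5752319) ≡ 1 (mod 161702277), and -5752319 ≡ 155949958 (mod 161702277).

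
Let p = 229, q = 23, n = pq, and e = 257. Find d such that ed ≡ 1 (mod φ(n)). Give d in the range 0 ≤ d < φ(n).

φ(n) = (p−1)(q−1) = 228·22 = 5016.
Need d with 257·d ≡ 1 (mod 5016). Apply the extended Euclidean algorithm:
5016 = 19*257 + 133
257 = 1*133 + 124
133 = 1*124 + 9
124 = 13*9 + 7
9 = 1*7 + 2
7 = 3*2 + 1
2 = 2*1 + 0
Back-substitute:
1 = 7 − 3·2
1 = −3·9 + 4·7
1 = 4·124 − 55·9
1 = −55·133 + 59·124
1 = 59·257 − 114·133
1 = −114·5016 + 2225·257
So 257·2225 ≡ 1 (mod 5016), hence d = 2225.

2225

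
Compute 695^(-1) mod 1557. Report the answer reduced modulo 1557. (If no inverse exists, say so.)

Run Euclid on (1557, 695):
1557 = 2*695 + 167
695 = 4*167 + 27
167 = 6*27 + 5
27 = 5*5 + 2
5 = 2*2 + 1
2 = 2*1 + 0
Since gcd(695, 1557) = 1, back-substitute to write 1 as a combination:
1 = 5 − 2·2
1 = −2·27 + 11·5
1 = 11·167 − 68·27
1 = −68·695 + 283·167
1 = 283·1557 − 634·695
Thus 695·(-634) ≡ 1 (mod 1557); reducing, -634 mod 1557 = 923.

923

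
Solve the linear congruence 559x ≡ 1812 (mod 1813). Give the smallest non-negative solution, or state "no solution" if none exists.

First find gcd(559, 1813):
1813 = 3×559 + 136
559 = 4×136 + 15
136 = 9×15 + 1
15 = 15×1 + 0
gcd = 1, so a unique solution mod 1813 exists.
Back-substitute for the Bézout coefficients:
1 = 136 − 9·15
1 = −9·559 + 37·136
1 = 37·1813 − 120·559
So 559·(-120) ≡ 1 (mod 1813), giving 559⁻¹ ≡ 1693.
x ≡ 559⁻¹·1812 ≡ 1693·1812 ≡ 120 (mod 1813).

120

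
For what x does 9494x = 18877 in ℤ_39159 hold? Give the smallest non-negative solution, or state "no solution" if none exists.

35123

First find gcd(9494, 39159):
39159 = 4×9494 + 1183
9494 = 8×1183 + 30
1183 = 39×30 + 13
30 = 2×13 + 4
13 = 3×4 + 1
4 = 4×1 + 0
gcd = 1, so a unique solution mod 39159 exists.
Back-substitute for the Bézout coefficients:
1 = 13 − 3·4
1 = −3·30 + 7·13
1 = 7·1183 − 276·30
1 = −276·9494 + 2215·1183
1 = 2215·39159 − 9136·9494
So 9494·(-9136) ≡ 1 (mod 39159), giving 9494⁻¹ ≡ 30023.
x ≡ 9494⁻¹·18877 ≡ 30023·18877 ≡ 35123 (mod 39159).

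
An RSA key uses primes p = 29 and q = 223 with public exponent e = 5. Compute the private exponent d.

4973

φ(n) = (p−1)(q−1) = 28·222 = 6216.
Need d with 5·d ≡ 1 (mod 6216). Apply the extended Euclidean algorithm:
6216 = 1243*5 + 1
5 = 5*1 + 0
Back-substitute:
1 = 6216 − 1243·5
So 5·(-1243) ≡ 1 (mod 6216), hence d ≡ -1243 ≡ 4973 (mod 6216).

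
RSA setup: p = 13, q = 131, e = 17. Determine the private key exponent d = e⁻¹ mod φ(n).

1193

φ(n) = (p−1)(q−1) = 12·130 = 1560.
Need d with 17·d ≡ 1 (mod 1560). Apply the extended Euclidean algorithm:
1560 = 91·17 + 13
17 = 1·13 + 4
13 = 3·4 + 1
4 = 4·1 + 0
Back-substitute:
1 = 13 − 3·4
1 = −3·17 + 4·13
1 = 4·1560 − 367·17
So 17·(-367) ≡ 1 (mod 1560), hence d ≡ -367 ≡ 1193 (mod 1560).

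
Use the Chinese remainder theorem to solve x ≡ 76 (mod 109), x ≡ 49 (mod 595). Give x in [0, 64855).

61334

Write x = 76 + 109·k. Then 109·k ≡ 49 − 76 ≡ 568 (mod 595).
Need 109⁻¹ mod 595. Extended Euclid on (595, 109):
595 = 5*109 + 50
109 = 2*50 + 9
50 = 5*9 + 5
9 = 1*5 + 4
5 = 1*4 + 1
4 = 4*1 + 0
Back-substitute:
1 = 5 − 4
1 = −9 + 2·5
1 = 2·50 − 11·9
1 = −11·109 + 24·50
1 = 24·595 − 131·109
109⁻¹ ≡ 464 (mod 595), so k ≡ 464·568 ≡ 562 (mod 595).
x = 76 + 109·562 = 61334.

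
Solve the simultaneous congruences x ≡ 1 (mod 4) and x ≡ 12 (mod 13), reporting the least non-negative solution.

Write x = 1 + 4·k. Then 4·k ≡ 12 − 1 ≡ 11 (mod 13).
Need 4⁻¹ mod 13. Extended Euclid on (13, 4):
13 = 3×4 + 1
4 = 4×1 + 0
Back-substitute:
1 = 13 − 3·4
4⁻¹ ≡ 10 (mod 13), so k ≡ 10·11 ≡ 6 (mod 13).
x = 1 + 4·6 = 25.

25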